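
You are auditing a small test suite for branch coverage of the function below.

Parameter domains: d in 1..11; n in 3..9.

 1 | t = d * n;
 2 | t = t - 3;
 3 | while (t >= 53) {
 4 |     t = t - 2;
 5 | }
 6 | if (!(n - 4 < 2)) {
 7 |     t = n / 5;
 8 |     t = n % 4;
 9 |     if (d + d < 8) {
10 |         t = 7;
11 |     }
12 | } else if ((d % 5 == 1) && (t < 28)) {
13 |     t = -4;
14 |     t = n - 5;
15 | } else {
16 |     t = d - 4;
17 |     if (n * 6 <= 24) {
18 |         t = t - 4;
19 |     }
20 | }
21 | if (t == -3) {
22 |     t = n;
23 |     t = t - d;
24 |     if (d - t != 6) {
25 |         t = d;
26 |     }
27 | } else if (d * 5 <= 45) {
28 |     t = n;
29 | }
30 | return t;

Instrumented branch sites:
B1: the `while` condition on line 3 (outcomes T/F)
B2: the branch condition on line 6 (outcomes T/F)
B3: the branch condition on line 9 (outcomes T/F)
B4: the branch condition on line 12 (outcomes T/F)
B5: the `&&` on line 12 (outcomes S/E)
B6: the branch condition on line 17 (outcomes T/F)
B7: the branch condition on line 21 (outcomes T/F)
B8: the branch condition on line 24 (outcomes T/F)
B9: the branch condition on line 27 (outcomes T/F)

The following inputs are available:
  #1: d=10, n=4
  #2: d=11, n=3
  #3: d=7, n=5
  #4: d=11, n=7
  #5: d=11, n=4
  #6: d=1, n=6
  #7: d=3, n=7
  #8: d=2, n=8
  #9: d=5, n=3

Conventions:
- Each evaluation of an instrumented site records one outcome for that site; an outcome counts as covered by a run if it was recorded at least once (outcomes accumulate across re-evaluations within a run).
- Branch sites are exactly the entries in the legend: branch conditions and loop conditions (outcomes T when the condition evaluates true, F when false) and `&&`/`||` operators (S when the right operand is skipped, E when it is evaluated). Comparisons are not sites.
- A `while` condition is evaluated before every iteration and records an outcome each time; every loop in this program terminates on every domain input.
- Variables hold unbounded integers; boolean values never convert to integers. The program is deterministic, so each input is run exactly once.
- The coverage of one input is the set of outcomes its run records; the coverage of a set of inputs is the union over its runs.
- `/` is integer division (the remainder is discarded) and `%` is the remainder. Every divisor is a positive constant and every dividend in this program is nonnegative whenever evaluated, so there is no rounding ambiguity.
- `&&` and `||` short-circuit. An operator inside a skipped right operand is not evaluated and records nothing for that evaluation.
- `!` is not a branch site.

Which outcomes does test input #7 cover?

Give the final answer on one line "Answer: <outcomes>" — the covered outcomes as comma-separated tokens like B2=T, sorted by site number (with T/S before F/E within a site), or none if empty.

Event log for input #7 (d=3, n=7):
  B1->F, B2->T, B3->T, B7->F, B9->T
deduplicating events, the covered set is: B1=F, B2=T, B3=T, B7=F, B9=T

Answer: B1=F, B2=T, B3=T, B7=F, B9=T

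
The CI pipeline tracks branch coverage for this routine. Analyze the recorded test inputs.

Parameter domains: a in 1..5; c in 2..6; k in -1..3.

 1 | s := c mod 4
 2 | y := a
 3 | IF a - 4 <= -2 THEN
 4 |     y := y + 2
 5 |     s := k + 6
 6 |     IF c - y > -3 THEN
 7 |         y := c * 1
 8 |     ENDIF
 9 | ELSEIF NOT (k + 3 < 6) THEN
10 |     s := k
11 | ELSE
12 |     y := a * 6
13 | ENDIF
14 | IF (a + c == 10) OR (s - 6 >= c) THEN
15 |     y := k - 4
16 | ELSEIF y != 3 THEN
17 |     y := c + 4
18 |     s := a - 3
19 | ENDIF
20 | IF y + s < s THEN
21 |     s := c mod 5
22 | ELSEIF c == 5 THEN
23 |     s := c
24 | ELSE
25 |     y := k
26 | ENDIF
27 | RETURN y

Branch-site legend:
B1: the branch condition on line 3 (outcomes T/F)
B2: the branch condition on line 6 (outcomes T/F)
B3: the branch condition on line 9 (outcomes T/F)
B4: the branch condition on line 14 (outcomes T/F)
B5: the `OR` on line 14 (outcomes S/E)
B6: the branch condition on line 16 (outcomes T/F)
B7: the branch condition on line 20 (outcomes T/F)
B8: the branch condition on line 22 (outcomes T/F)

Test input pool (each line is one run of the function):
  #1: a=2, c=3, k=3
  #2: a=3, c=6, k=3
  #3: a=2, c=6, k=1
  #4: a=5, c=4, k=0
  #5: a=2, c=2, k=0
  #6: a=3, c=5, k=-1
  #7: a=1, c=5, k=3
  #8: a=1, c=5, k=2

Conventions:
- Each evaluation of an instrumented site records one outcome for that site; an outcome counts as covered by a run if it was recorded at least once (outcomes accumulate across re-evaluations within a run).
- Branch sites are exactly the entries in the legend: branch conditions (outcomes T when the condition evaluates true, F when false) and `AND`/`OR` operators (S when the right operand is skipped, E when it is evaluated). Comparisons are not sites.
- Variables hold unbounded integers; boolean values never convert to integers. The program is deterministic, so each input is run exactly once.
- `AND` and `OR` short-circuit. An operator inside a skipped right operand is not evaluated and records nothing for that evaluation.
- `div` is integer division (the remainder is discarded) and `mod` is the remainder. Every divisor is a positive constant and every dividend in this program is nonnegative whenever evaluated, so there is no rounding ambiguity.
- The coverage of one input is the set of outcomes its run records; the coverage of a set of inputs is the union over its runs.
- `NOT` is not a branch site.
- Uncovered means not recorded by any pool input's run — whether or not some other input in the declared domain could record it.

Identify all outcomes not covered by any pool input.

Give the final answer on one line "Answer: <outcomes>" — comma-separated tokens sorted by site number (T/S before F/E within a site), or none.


#1 (a=2, c=3, k=3) -> B1->T, B2->T, B5->E, B4->T, B7->T; covered: B1=T, B2=T, B4=T, B5=E, B7=T
#2 (a=3, c=6, k=3) -> B1->F, B3->T, B5->E, B4->F, B6->F, B7->F, B8->F; covered: B1=F, B3=T, B4=F, B5=E, B6=F, B7=F, B8=F
#3 (a=2, c=6, k=1) -> B1->T, B2->T, B5->E, B4->F, B6->T, B7->F, B8->F; covered: B1=T, B2=T, B4=F, B5=E, B6=T, B7=F, B8=F
#4 (a=5, c=4, k=0) -> B1->F, B3->F, B5->E, B4->F, B6->T, B7->F, B8->F; covered: B1=F, B3=F, B4=F, B5=E, B6=T, B7=F, B8=F
#5 (a=2, c=2, k=0) -> B1->T, B2->T, B5->E, B4->F, B6->T, B7->F, B8->F; covered: B1=T, B2=T, B4=F, B5=E, B6=T, B7=F, B8=F
#6 (a=3, c=5, k=-1) -> B1->F, B3->F, B5->E, B4->F, B6->T, B7->F, B8->T; covered: B1=F, B3=F, B4=F, B5=E, B6=T, B7=F, B8=T
#7 (a=1, c=5, k=3) -> B1->T, B2->T, B5->E, B4->F, B6->T, B7->F, B8->T; covered: B1=T, B2=T, B4=F, B5=E, B6=T, B7=F, B8=T
#8 (a=1, c=5, k=2) -> B1->T, B2->T, B5->E, B4->F, B6->T, B7->F, B8->T; covered: B1=T, B2=T, B4=F, B5=E, B6=T, B7=F, B8=T
union over the pool: B1=T, B1=F, B2=T, B3=T, B3=F, B4=T, B4=F, B5=E, B6=T, B6=F, B7=T, B7=F, B8=T, B8=F
uncovered (2 of 16): B2=F, B5=S
Answer: B2=F, B5=S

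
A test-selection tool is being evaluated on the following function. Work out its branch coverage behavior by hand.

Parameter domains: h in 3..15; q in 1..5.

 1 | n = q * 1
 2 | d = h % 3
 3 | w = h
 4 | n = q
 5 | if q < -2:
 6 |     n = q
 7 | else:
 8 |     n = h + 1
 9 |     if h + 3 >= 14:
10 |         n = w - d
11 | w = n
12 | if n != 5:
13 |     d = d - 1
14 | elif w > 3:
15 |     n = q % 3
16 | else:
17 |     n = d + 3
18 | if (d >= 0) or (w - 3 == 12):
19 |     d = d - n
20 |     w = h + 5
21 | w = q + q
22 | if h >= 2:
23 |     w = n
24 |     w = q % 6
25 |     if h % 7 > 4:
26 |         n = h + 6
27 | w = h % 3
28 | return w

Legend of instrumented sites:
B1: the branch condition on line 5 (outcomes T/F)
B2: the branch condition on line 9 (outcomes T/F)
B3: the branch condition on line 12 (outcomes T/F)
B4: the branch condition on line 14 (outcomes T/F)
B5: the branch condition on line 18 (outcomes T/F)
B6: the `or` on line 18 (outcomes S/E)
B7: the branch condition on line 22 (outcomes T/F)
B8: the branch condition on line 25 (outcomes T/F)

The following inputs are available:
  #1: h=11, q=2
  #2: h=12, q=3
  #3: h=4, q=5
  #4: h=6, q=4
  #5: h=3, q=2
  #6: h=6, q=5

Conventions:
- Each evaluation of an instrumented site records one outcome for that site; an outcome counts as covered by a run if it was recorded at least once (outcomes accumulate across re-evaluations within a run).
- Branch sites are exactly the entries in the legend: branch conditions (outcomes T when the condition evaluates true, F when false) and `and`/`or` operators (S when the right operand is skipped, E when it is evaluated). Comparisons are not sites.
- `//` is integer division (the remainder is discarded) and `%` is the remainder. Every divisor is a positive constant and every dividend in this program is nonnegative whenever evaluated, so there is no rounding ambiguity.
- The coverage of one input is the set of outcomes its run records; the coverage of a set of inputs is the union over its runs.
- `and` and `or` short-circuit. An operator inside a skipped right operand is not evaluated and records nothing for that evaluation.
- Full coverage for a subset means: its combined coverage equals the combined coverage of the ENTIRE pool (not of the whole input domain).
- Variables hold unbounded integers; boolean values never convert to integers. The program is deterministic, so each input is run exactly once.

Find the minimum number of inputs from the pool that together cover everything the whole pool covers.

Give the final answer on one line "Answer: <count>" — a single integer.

#1 (h=11, q=2) -> B1->F, B2->T, B3->T, B6->S, B5->T, B7->T, B8->F; covered: B1=F, B2=T, B3=T, B5=T, B6=S, B7=T, B8=F
#2 (h=12, q=3) -> B1->F, B2->T, B3->T, B6->E, B5->F, B7->T, B8->T; covered: B1=F, B2=T, B3=T, B5=F, B6=E, B7=T, B8=T
#3 (h=4, q=5) -> B1->F, B2->F, B3->F, B4->T, B6->S, B5->T, B7->T, B8->F; covered: B1=F, B2=F, B3=F, B4=T, B5=T, B6=S, B7=T, B8=F
#4 (h=6, q=4) -> B1->F, B2->F, B3->T, B6->E, B5->F, B7->T, B8->T; covered: B1=F, B2=F, B3=T, B5=F, B6=E, B7=T, B8=T
#5 (h=3, q=2) -> B1->F, B2->F, B3->T, B6->E, B5->F, B7->T, B8->F; covered: B1=F, B2=F, B3=T, B5=F, B6=E, B7=T, B8=F
#6 (h=6, q=5) -> B1->F, B2->F, B3->T, B6->E, B5->F, B7->T, B8->T; covered: B1=F, B2=F, B3=T, B5=F, B6=E, B7=T, B8=T
together the pool reaches 13 outcomes: B1=F, B2=T, B2=F, B3=T, B3=F, B4=T, B5=T, B5=F, B6=S, B6=E, B7=T, B8=T, B8=F
checked all size-1 subsets: none covers 13 outcomes (max 8/13)
at size 2, {2, 3} reaches all 13 outcomes; every lexicographically earlier size-2 subset fails

Answer: 2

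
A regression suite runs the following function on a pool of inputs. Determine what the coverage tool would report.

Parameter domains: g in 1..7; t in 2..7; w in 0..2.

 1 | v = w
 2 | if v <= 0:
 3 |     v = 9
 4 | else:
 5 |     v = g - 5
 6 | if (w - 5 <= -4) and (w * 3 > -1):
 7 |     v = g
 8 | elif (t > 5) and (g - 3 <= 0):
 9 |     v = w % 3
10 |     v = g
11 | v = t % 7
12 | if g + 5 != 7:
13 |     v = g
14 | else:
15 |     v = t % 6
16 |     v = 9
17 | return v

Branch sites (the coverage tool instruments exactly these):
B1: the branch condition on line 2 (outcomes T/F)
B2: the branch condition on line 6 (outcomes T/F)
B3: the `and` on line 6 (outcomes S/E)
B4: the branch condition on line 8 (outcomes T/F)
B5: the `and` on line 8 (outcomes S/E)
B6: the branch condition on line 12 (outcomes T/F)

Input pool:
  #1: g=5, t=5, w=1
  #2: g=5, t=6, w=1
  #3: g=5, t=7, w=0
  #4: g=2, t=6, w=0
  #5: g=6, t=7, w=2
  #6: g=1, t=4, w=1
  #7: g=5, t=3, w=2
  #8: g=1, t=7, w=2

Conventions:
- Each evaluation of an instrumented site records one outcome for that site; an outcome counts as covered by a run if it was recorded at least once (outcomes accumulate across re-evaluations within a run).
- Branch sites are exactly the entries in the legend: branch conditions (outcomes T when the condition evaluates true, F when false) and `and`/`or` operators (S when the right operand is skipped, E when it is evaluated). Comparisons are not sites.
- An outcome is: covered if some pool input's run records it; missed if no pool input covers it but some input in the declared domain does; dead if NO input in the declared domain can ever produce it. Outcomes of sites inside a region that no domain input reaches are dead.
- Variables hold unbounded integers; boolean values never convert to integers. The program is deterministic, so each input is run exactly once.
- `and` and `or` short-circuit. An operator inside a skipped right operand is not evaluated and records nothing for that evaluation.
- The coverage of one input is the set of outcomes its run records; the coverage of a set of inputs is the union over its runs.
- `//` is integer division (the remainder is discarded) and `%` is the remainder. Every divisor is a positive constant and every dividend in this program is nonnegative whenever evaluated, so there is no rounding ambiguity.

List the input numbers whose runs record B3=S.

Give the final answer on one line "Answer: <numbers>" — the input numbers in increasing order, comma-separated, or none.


input #1 (g=5, t=5, w=1): does not record B3=S
input #2 (g=5, t=6, w=1): does not record B3=S
input #3 (g=5, t=7, w=0): does not record B3=S
input #4 (g=2, t=6, w=0): does not record B3=S
input #5 (g=6, t=7, w=2): records B3=S
input #6 (g=1, t=4, w=1): does not record B3=S
input #7 (g=5, t=3, w=2): records B3=S
input #8 (g=1, t=7, w=2): records B3=S
Answer: 5, 7, 8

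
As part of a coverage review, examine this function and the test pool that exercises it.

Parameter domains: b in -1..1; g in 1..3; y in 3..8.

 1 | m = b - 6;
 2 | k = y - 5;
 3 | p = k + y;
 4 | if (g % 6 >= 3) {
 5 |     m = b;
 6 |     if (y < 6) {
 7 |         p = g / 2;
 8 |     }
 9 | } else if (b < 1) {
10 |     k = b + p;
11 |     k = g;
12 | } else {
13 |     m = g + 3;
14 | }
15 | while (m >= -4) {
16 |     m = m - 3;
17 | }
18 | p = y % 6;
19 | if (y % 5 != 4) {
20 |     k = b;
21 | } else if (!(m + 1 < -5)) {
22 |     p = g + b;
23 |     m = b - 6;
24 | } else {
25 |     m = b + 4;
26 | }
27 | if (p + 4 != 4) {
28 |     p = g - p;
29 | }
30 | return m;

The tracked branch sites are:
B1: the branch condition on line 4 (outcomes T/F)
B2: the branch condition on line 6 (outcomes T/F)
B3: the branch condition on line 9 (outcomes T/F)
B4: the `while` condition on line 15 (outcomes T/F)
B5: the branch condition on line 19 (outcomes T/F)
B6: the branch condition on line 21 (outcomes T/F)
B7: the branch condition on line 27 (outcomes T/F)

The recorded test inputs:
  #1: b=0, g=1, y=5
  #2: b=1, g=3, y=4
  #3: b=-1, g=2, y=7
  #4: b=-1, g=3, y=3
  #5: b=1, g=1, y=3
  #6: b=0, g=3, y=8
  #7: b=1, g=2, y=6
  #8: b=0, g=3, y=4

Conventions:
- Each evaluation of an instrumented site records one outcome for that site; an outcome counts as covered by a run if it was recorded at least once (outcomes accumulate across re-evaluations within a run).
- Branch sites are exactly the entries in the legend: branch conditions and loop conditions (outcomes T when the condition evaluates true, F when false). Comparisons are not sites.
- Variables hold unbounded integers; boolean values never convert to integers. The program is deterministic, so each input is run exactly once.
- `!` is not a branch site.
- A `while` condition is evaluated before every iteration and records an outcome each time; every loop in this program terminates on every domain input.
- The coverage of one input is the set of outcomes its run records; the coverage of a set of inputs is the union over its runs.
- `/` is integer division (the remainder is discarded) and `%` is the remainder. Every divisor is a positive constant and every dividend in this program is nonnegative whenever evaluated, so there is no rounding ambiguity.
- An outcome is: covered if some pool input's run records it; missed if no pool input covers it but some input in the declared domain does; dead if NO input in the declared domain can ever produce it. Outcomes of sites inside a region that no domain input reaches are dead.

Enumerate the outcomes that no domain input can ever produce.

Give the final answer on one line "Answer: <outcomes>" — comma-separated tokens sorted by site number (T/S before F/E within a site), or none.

exhaustive pass over the 54-input domain:
  reachable outcomes have witnesses, e.g. B1=T (e.g. b=-1, g=3, y=3), B1=F (e.g. b=-1, g=1, y=3), B2=T (e.g. b=-1, g=3, y=3), B2=F (e.g. b=-1, g=3, y=6)

Answer: none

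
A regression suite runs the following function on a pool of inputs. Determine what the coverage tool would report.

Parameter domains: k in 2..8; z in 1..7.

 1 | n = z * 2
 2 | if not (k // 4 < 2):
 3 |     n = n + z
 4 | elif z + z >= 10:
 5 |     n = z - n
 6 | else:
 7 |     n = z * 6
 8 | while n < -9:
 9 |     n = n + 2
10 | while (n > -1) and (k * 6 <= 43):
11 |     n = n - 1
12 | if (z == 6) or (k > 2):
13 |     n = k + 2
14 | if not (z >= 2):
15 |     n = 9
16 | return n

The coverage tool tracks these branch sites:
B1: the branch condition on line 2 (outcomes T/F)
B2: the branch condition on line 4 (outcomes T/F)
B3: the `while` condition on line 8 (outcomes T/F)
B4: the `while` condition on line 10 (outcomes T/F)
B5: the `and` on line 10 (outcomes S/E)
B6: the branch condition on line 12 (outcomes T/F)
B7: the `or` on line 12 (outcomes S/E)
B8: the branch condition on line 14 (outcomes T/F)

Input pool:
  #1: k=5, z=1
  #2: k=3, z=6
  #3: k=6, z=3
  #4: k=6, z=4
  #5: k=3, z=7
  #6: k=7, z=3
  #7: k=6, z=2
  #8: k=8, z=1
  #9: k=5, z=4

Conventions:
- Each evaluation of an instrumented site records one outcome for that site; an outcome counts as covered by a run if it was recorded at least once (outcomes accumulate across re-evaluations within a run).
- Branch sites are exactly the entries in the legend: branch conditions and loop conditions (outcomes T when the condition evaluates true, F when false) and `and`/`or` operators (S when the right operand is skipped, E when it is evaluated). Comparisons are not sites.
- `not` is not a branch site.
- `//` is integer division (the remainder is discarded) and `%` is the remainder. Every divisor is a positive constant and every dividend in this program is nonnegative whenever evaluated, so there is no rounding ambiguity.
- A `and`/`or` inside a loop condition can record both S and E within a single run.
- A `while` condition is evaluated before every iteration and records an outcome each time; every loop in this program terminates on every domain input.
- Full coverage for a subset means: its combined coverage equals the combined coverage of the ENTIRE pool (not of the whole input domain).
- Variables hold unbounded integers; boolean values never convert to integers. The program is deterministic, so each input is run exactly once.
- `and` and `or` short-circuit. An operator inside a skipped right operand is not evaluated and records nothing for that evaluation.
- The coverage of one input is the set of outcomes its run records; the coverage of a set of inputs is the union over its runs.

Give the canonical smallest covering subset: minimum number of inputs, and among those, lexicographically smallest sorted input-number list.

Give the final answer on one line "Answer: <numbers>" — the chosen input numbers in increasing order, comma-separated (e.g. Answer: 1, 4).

#1 (k=5, z=1) -> B1->F, B2->F, B3->F, B5->E, B4->T, B5->E, B4->T, B5->E, B4->T, B5->E, B4->T, B5->E, B4->T, B5->E, ...; covered: B1=F, B2=F, B3=F, B4=T, B4=F, B5=S, B5=E, B6=T, B7=E, B8=T
#2 (k=3, z=6) -> B1->F, B2->T, B3->F, B5->S, B4->F, B7->S, B6->T, B8->F; covered: B1=F, B2=T, B3=F, B4=F, B5=S, B6=T, B7=S, B8=F
#3 (k=6, z=3) -> B1->F, B2->F, B3->F, B5->E, B4->T, B5->E, B4->T, B5->E, B4->T, B5->E, B4->T, B5->E, B4->T, B5->E, ...; covered: B1=F, B2=F, B3=F, B4=T, B4=F, B5=S, B5=E, B6=T, B7=E, B8=F
#4 (k=6, z=4) -> B1->F, B2->F, B3->F, B5->E, B4->T, B5->E, B4->T, B5->E, B4->T, B5->E, B4->T, B5->E, B4->T, B5->E, ...; covered: B1=F, B2=F, B3=F, B4=T, B4=F, B5=S, B5=E, B6=T, B7=E, B8=F
#5 (k=3, z=7) -> B1->F, B2->T, B3->F, B5->S, B4->F, B7->E, B6->T, B8->F; covered: B1=F, B2=T, B3=F, B4=F, B5=S, B6=T, B7=E, B8=F
#6 (k=7, z=3) -> B1->F, B2->F, B3->F, B5->E, B4->T, B5->E, B4->T, B5->E, B4->T, B5->E, B4->T, B5->E, B4->T, B5->E, ...; covered: B1=F, B2=F, B3=F, B4=T, B4=F, B5=S, B5=E, B6=T, B7=E, B8=F
#7 (k=6, z=2) -> B1->F, B2->F, B3->F, B5->E, B4->T, B5->E, B4->T, B5->E, B4->T, B5->E, B4->T, B5->E, B4->T, B5->E, ...; covered: B1=F, B2=F, B3=F, B4=T, B4=F, B5=S, B5=E, B6=T, B7=E, B8=F
#8 (k=8, z=1) -> B1->T, B3->F, B5->E, B4->F, B7->E, B6->T, B8->T; covered: B1=T, B3=F, B4=F, B5=E, B6=T, B7=E, B8=T
#9 (k=5, z=4) -> B1->F, B2->F, B3->F, B5->E, B4->T, B5->E, B4->T, B5->E, B4->T, B5->E, B4->T, B5->E, B4->T, B5->E, ...; covered: B1=F, B2=F, B3=F, B4=T, B4=F, B5=S, B5=E, B6=T, B7=E, B8=F
the full pool covers 14 outcomes: B1=T, B1=F, B2=T, B2=F, B3=F, B4=T, B4=F, B5=S, B5=E, B6=T, B7=S, B7=E, B8=T, B8=F
size 1 is not enough: best union over all size-1 subsets is 10/14
size 2 is not enough: best union over all size-2 subsets is 13/14
at size 3, {1, 2, 8} reaches all 14 outcomes; every lexicographically earlier size-3 subset fails

Answer: 1, 2, 8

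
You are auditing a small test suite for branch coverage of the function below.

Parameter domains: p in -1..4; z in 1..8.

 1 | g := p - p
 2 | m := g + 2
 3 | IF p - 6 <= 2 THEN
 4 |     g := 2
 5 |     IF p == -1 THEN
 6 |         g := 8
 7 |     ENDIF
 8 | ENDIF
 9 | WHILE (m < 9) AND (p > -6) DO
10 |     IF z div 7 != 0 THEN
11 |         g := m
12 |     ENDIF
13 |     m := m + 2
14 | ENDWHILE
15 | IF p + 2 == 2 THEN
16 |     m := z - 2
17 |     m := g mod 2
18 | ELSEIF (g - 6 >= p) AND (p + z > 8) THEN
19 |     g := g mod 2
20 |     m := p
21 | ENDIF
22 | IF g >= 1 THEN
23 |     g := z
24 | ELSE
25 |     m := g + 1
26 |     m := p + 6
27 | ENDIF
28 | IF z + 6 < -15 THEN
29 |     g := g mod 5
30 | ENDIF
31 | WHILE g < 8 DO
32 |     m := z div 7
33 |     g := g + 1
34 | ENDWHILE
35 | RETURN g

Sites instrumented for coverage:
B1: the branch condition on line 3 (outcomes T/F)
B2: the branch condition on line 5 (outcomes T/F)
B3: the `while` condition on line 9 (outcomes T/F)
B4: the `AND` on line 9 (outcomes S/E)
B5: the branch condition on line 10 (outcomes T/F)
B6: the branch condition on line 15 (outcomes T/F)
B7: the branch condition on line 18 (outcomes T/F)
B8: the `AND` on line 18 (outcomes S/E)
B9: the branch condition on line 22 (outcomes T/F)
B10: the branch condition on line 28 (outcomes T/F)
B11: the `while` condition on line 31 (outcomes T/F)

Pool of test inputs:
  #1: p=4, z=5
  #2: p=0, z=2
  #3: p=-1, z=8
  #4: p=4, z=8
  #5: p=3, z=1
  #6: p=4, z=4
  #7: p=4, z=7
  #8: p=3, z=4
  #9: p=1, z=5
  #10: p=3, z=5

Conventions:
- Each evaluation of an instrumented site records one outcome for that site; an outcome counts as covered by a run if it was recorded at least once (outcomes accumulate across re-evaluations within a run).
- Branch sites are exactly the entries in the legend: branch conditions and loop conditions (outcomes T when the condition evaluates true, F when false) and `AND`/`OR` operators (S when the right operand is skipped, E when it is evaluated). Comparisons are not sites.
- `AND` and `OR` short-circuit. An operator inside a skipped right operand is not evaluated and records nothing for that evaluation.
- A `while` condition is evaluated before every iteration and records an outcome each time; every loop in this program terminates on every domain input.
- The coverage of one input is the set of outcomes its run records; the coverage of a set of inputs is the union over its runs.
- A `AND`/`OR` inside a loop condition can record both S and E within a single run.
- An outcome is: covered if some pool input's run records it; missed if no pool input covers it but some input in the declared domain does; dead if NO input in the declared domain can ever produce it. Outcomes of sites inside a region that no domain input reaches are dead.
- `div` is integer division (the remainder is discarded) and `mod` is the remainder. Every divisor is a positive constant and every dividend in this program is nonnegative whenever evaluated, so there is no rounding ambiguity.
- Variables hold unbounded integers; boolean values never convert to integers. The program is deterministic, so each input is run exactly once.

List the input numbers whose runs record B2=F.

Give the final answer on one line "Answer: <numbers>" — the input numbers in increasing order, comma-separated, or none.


input #1 (p=4, z=5): records B2=F
input #2 (p=0, z=2): records B2=F
input #3 (p=-1, z=8): does not record B2=F
input #4 (p=4, z=8): records B2=F
input #5 (p=3, z=1): records B2=F
input #6 (p=4, z=4): records B2=F
input #7 (p=4, z=7): records B2=F
input #8 (p=3, z=4): records B2=F
input #9 (p=1, z=5): records B2=F
input #10 (p=3, z=5): records B2=F
Answer: 1, 2, 4, 5, 6, 7, 8, 9, 10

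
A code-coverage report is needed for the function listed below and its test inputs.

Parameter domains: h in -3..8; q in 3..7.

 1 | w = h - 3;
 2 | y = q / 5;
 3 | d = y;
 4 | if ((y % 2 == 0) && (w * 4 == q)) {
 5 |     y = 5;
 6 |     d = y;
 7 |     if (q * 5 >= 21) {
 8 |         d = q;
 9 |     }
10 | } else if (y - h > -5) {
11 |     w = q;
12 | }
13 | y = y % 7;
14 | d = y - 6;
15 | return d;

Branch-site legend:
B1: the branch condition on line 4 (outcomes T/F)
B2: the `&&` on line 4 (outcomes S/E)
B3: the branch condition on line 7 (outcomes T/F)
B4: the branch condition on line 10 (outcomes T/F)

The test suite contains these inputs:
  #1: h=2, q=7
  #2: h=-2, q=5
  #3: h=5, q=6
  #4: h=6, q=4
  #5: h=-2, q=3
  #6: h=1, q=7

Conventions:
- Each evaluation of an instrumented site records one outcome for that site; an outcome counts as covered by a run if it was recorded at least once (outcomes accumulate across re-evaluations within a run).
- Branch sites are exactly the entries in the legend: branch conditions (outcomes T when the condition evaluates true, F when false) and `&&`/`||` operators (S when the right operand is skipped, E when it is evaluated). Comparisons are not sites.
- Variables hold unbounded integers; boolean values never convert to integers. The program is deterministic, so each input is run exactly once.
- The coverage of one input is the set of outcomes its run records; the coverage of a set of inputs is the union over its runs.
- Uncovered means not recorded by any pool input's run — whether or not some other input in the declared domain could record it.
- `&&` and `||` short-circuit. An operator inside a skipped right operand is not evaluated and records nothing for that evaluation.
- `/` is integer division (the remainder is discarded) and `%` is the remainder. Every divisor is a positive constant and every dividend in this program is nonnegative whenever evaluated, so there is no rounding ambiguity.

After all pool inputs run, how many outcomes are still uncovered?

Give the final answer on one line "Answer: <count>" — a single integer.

input #1, h=2, q=7: outcomes B1=F, B2=S, B4=T
input #2, h=-2, q=5: outcomes B1=F, B2=S, B4=T
input #3, h=5, q=6: outcomes B1=F, B2=S, B4=T
input #4, h=6, q=4: outcomes B1=F, B2=E, B4=F
input #5, h=-2, q=3: outcomes B1=F, B2=E, B4=T
input #6, h=1, q=7: outcomes B1=F, B2=S, B4=T
union over the pool: B1=F, B2=S, B2=E, B4=T, B4=F
uncovered (3 of 8): B1=T, B3=T, B3=F

Answer: 3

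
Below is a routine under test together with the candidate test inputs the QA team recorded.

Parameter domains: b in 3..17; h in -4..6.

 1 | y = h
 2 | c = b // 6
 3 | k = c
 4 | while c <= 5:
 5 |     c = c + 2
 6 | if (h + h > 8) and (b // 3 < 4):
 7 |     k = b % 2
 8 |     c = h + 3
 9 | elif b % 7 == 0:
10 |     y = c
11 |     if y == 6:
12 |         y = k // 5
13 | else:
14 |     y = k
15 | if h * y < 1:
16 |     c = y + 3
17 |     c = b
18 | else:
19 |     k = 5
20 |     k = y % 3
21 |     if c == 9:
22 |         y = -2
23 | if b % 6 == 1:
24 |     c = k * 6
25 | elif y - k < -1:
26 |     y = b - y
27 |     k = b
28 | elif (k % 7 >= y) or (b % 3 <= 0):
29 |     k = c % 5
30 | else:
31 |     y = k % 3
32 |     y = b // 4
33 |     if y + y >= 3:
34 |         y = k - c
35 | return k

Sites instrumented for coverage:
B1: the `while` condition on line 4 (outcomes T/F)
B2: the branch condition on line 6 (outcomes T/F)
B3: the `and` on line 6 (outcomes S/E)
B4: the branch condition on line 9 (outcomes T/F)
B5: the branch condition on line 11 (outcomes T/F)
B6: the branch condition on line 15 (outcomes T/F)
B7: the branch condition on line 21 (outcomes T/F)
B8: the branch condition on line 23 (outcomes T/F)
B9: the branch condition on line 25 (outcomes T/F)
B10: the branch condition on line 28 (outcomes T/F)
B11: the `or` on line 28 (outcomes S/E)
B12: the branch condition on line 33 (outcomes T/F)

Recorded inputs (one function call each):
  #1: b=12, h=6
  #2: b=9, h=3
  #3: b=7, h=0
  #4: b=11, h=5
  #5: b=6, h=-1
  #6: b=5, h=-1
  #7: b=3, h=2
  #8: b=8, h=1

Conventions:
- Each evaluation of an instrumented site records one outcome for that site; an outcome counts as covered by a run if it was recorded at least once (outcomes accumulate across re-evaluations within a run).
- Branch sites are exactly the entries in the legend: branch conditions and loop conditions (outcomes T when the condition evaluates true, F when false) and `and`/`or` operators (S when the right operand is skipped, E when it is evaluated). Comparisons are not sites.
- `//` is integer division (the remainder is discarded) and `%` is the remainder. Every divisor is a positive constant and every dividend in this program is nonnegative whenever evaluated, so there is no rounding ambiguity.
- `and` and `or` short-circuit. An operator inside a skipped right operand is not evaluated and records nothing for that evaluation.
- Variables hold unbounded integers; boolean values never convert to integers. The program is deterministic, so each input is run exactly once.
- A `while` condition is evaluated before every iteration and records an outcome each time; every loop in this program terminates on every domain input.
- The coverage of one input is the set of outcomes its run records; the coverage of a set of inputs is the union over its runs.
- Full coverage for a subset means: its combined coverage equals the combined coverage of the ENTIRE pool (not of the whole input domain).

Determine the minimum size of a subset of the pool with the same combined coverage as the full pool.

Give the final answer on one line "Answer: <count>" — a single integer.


run #1 (b=12, h=6) runs B1->T, B1->T, B1->F, B3->E, B2->F, B4->F, B6->F, B7->F, B8->F, B9->F, B11->S, B10->T; records B1=T, B1=F, B2=F, B3=E, B4=F, B6=F, B7=F, B8=F, B9=F, B10=T, B11=S
run #2 (b=9, h=3) runs B1->T, B1->T, B1->T, B1->F, B3->S, B2->F, B4->F, B6->F, B7->F, B8->F, B9->F, B11->S, B10->T; records B1=T, B1=F, B2=F, B3=S, B4=F, B6=F, B7=F, B8=F, B9=F, B10=T, B11=S
run #3 (b=7, h=0) runs B1->T, B1->T, B1->T, B1->F, B3->S, B2->F, B4->T, B5->F, B6->T, B8->T; records B1=T, B1=F, B2=F, B3=S, B4=T, B5=F, B6=T, B8=T
run #4 (b=11, h=5) runs B1->T, B1->T, B1->T, B1->F, B3->E, B2->T, B6->F, B7->F, B8->F, B9->F, B11->E, B10->F, B12->T; records B1=T, B1=F, B2=T, B3=E, B6=F, B7=F, B8=F, B9=F, B10=F, B11=E, B12=T
run #5 (b=6, h=-1) runs B1->T, B1->T, B1->T, B1->F, B3->S, B2->F, B4->F, B6->T, B8->F, B9->F, B11->S, B10->T; records B1=T, B1=F, B2=F, B3=S, B4=F, B6=T, B8=F, B9=F, B10=T, B11=S
run #6 (b=5, h=-1) runs B1->T, B1->T, B1->T, B1->F, B3->S, B2->F, B4->F, B6->T, B8->F, B9->F, B11->S, B10->T; records B1=T, B1=F, B2=F, B3=S, B4=F, B6=T, B8=F, B9=F, B10=T, B11=S
run #7 (b=3, h=2) runs B1->T, B1->T, B1->T, B1->F, B3->S, B2->F, B4->F, B6->T, B8->F, B9->F, B11->S, B10->T; records B1=T, B1=F, B2=F, B3=S, B4=F, B6=T, B8=F, B9=F, B10=T, B11=S
run #8 (b=8, h=1) runs B1->T, B1->T, B1->T, B1->F, B3->S, B2->F, B4->F, B6->F, B7->F, B8->F, B9->F, B11->S, B10->T; records B1=T, B1=F, B2=F, B3=S, B4=F, B6=F, B7=F, B8=F, B9=F, B10=T, B11=S
pool-wide coverage (20 outcomes): B1=T, B1=F, B2=T, B2=F, B3=S, B3=E, B4=T, B4=F, B5=F, B6=T, B6=F, B7=F, B8=T, B8=F, B9=F, B10=T, B10=F, B11=S, B11=E, B12=T
size 1 is not enough: best union over all size-1 subsets is 11/20
size 2 is not enough: best union over all size-2 subsets is 17/20
inputs {1, 3, 4} (size 3) cover everything; no size-3 subset with a lexicographically smaller index list covers all 20
Answer: 3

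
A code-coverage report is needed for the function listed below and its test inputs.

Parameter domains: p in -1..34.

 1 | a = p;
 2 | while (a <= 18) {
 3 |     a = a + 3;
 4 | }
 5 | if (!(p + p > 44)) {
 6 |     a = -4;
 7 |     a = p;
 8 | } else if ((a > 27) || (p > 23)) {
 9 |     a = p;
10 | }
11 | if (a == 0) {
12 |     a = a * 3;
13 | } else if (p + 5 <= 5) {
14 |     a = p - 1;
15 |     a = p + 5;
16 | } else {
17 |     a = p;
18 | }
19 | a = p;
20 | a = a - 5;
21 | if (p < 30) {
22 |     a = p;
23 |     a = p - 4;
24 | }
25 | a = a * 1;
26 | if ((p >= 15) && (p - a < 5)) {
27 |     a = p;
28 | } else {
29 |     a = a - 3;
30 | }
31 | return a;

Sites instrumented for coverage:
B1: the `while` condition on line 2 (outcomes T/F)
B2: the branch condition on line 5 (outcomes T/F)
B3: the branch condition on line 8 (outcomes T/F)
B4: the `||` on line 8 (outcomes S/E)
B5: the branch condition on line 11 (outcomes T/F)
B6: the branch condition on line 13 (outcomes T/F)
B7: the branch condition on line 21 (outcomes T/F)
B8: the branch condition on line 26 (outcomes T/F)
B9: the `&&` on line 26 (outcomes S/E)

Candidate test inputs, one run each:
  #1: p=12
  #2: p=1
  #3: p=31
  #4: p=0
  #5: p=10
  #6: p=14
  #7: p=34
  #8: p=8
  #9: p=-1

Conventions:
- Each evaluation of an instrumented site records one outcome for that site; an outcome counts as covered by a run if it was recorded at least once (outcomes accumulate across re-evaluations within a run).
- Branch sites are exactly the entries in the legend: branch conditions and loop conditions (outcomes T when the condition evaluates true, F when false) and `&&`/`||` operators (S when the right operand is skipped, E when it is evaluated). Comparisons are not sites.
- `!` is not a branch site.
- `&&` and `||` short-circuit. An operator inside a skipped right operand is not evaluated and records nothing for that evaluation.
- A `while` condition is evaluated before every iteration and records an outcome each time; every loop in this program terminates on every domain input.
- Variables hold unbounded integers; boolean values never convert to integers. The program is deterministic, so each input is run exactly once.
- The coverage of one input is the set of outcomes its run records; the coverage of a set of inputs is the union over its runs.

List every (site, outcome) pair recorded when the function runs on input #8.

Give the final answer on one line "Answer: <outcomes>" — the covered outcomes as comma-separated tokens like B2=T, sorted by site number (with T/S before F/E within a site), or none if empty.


Running input #8 (p=8), event by event:
  B1->T, B1->T, B1->T, B1->T, B1->F, B2->T, B5->F, B6->F, B7->T, B9->S
  B8->F
deduplicating events, the covered set is: B1=T, B1=F, B2=T, B5=F, B6=F, B7=T, B8=F, B9=S
Answer: B1=T, B1=F, B2=T, B5=F, B6=F, B7=T, B8=F, B9=S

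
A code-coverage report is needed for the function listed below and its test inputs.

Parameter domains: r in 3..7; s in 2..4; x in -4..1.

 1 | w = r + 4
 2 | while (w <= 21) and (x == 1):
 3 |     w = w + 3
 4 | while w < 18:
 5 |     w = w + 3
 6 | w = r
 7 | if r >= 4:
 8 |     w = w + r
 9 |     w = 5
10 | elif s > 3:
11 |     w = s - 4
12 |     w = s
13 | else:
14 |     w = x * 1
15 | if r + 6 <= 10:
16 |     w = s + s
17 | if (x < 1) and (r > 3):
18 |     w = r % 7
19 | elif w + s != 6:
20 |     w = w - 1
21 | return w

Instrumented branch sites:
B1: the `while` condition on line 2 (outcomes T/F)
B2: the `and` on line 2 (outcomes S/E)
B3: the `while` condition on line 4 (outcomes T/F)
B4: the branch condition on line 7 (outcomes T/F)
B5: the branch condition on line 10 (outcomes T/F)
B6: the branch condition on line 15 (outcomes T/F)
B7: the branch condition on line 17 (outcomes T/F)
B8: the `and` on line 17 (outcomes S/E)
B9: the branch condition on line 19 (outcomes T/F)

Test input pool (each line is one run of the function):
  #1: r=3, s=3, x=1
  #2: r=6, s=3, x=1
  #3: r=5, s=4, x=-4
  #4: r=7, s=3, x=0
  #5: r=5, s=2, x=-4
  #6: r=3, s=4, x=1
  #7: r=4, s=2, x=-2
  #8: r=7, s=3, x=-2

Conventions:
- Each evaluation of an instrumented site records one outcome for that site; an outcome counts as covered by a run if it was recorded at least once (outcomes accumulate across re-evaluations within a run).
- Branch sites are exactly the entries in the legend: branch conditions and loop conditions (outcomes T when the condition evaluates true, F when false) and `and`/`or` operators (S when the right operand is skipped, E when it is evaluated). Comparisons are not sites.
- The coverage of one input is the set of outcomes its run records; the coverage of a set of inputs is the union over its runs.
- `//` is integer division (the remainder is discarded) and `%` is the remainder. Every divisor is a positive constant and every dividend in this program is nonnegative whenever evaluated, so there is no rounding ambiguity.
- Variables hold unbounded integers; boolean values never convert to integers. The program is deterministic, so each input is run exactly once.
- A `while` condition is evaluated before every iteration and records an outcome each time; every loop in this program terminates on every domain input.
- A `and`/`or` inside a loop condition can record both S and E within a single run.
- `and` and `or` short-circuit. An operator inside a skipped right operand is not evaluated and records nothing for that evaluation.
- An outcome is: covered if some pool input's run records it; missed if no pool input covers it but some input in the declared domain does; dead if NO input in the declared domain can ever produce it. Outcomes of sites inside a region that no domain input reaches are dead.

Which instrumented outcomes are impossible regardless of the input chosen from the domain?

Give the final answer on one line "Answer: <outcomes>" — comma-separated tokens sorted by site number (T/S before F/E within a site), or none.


exhaustive pass over the 90-input domain:
  reachable outcomes have witnesses, e.g. B1=T (e.g. r=3, s=2, x=1), B1=F (e.g. r=3, s=2, x=-4), B2=S (e.g. r=3, s=2, x=1), B2=E (e.g. r=3, s=2, x=-4)
Answer: none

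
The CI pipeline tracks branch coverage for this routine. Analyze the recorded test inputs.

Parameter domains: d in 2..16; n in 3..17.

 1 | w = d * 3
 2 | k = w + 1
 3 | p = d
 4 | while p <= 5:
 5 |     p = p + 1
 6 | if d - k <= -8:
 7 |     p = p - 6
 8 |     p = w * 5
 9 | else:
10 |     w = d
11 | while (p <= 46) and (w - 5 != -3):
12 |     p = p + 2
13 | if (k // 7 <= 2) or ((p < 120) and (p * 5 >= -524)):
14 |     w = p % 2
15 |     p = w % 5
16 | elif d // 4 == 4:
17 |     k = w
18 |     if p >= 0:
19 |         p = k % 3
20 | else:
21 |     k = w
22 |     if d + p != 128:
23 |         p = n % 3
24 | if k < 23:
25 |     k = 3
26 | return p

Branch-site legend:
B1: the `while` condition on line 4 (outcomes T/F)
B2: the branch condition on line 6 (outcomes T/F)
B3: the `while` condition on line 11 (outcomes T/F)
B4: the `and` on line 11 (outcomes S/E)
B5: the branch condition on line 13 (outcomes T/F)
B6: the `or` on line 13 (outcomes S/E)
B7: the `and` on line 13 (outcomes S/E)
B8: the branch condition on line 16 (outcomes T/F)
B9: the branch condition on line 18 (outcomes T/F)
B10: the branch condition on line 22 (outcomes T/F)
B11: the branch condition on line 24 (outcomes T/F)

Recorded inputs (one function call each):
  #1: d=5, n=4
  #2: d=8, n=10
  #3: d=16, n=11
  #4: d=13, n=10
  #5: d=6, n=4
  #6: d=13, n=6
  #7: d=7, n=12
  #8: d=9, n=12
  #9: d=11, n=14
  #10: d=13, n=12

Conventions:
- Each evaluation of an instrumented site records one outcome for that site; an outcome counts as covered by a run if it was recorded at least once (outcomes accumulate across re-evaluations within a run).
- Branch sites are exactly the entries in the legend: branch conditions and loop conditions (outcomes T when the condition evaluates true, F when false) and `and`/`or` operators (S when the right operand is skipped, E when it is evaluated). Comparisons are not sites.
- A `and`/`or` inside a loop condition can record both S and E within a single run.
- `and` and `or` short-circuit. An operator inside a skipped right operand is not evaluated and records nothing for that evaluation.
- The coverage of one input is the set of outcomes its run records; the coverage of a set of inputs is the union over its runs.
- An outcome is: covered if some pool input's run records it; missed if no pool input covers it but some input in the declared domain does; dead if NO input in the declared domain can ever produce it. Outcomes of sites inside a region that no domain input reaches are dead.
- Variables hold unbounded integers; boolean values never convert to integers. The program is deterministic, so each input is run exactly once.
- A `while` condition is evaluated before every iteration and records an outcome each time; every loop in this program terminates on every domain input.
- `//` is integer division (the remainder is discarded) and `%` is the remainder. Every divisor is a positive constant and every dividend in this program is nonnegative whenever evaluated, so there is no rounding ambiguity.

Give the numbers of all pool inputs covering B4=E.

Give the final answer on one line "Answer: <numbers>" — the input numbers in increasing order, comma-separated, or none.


input #1 (d=5, n=4): never hits B4=E
input #2 (d=8, n=10): never hits B4=E
input #3 (d=16, n=11): never hits B4=E
input #4 (d=13, n=10): never hits B4=E
input #5 (d=6, n=4): never hits B4=E
input #6 (d=13, n=6): never hits B4=E
input #7 (d=7, n=12): never hits B4=E
input #8 (d=9, n=12): never hits B4=E
input #9 (d=11, n=14): never hits B4=E
input #10 (d=13, n=12): never hits B4=E
Answer: none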